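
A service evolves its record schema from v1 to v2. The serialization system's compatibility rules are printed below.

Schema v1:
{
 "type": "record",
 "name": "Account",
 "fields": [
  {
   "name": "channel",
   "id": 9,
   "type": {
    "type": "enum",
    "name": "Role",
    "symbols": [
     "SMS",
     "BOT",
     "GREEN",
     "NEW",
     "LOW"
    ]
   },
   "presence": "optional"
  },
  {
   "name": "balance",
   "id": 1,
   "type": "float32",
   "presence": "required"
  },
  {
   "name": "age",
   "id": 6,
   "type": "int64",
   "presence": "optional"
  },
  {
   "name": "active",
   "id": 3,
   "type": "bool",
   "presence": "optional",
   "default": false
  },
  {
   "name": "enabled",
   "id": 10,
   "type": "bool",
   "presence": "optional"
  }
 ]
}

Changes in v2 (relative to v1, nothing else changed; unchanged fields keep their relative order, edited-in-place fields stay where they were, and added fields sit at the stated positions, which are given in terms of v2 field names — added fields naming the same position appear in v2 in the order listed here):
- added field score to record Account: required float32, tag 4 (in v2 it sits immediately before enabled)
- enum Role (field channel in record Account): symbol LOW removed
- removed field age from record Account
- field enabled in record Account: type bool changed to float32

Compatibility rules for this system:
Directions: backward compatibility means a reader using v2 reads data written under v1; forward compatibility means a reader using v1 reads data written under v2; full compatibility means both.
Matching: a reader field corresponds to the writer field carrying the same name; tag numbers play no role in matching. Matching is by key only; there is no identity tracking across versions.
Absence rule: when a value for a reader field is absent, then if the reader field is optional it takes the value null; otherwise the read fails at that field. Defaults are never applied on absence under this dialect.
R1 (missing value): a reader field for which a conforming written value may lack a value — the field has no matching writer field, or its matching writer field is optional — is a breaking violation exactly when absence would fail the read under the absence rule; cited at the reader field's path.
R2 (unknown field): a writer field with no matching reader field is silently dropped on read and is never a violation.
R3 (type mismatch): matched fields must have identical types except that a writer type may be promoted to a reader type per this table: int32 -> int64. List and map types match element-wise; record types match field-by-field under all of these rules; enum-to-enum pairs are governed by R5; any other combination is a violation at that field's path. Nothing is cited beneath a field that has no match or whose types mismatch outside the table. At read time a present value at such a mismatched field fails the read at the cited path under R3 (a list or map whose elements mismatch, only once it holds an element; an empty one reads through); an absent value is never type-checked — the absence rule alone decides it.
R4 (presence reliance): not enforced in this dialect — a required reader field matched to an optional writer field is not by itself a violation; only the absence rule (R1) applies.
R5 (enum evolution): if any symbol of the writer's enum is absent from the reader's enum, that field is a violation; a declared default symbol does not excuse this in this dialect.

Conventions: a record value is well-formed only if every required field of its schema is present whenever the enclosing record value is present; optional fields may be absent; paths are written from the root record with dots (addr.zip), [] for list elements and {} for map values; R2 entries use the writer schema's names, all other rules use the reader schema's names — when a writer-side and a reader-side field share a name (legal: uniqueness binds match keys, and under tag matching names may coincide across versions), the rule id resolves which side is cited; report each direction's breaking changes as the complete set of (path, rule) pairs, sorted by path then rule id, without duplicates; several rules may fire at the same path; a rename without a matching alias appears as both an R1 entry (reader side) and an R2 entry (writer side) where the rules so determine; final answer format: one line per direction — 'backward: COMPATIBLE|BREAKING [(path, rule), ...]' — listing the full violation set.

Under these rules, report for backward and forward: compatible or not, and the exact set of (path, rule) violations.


backward: BREAKING [(channel, R5), (enabled, R3), (score, R1)]; forward: BREAKING [(enabled, R3)]

in Account below, arrows point writer -> reader
checking backward for Account: reader v2 against writer v1:
  Role -> Role, writer optional: channel aligns to channel
  float32 -> float32, writer required: balance aligns to balance
  bool -> bool, writer optional: active aligns to active
  score has no writer counterpart
  bool -> float32, writer optional: enabled aligns to enabled
  writer age: unknown to reader
  rule R5 violated at channel
  rule R3 violated at enabled
  rule R1 violated at score
  backward on Account therefore BREAKING (3)
checking forward for Account: reader v1 against writer v2:
  Role -> Role, writer optional: channel aligns to channel
  float32 -> float32, writer required: balance aligns to balance
  age has no writer counterpart
  bool -> bool, writer optional: active aligns to active
  float32 -> bool, writer optional: enabled aligns to enabled
  writer score: unknown to reader
  rule R3 violated at enabled
  forward on Account therefore BREAKING (1)


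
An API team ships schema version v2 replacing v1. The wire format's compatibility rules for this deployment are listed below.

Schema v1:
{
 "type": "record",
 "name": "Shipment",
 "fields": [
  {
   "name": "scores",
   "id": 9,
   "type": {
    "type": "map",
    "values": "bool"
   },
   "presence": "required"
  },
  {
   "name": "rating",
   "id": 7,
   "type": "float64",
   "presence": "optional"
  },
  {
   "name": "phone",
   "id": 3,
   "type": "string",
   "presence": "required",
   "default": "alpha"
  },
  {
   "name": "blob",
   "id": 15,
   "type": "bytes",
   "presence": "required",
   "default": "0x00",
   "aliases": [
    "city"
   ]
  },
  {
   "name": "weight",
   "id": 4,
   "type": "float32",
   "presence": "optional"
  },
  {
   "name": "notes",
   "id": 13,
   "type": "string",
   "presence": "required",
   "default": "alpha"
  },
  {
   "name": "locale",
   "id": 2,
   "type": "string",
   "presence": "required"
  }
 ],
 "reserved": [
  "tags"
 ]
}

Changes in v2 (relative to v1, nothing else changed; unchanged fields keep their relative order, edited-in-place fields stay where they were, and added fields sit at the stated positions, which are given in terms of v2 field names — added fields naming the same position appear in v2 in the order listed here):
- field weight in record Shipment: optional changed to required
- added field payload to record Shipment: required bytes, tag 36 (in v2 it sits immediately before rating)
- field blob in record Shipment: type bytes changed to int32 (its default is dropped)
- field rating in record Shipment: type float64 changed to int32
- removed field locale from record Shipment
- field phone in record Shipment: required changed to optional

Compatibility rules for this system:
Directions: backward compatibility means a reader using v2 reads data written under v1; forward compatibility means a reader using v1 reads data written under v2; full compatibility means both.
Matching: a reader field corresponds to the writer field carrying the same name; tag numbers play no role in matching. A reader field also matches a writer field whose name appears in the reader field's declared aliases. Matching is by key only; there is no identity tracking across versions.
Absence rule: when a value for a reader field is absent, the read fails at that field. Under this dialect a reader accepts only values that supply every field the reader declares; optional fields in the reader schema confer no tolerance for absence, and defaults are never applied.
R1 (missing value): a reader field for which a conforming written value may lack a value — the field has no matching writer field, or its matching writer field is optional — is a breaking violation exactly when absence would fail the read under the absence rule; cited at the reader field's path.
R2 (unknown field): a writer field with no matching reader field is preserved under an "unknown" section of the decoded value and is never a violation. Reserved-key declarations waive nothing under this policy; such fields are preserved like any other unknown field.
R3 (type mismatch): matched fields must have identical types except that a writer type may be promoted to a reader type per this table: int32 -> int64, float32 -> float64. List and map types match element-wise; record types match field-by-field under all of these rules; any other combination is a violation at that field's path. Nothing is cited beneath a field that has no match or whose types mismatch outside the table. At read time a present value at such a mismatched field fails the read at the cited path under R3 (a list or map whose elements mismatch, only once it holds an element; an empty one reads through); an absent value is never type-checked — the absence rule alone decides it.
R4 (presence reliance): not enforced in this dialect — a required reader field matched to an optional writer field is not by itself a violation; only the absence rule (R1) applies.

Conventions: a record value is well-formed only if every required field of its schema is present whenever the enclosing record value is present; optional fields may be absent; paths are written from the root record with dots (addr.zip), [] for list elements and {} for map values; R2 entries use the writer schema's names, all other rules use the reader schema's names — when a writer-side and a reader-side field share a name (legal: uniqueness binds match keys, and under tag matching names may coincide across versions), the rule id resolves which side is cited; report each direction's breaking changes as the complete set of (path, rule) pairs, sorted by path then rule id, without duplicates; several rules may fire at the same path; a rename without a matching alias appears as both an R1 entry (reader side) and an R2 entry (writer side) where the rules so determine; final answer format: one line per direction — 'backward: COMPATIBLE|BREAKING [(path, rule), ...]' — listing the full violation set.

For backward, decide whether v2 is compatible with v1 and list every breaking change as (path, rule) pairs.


backward: BREAKING [(blob, R3), (payload, R1), (rating, R1), (rating, R3), (weight, R1)]

each type pair in Shipment: writer, then reader
backward on Shipment — v2 reading data written by v1:
  scores: map<string, bool> -> map<string, bool>, writer required; from scores
  no writer field matches reader payload
  rating: float64 -> int32, writer optional; from rating
  phone: string -> string, writer required; from phone
  blob: bytes -> int32, writer required; from blob
  weight: float32 -> float32, writer optional; from weight
  notes: string -> string, writer required; from notes
  leftover writer field: locale
  violation R3 at blob
  violation R1 at payload
  violation R1 at rating
  violation R3 at rating
  violation R1 at weight
  => backward: BREAKING (5)
ruling out the remaining Shipment differences:
  field weight in record Shipment: optional changed to required -> its effect on Shipment is confined to the forward direction, not asked
  removed field locale from record Shipment -> its effect on Shipment is confined to the forward direction, not asked
  field phone in record Shipment: required changed to optional -> its effect on Shipment is confined to the forward direction, not asked


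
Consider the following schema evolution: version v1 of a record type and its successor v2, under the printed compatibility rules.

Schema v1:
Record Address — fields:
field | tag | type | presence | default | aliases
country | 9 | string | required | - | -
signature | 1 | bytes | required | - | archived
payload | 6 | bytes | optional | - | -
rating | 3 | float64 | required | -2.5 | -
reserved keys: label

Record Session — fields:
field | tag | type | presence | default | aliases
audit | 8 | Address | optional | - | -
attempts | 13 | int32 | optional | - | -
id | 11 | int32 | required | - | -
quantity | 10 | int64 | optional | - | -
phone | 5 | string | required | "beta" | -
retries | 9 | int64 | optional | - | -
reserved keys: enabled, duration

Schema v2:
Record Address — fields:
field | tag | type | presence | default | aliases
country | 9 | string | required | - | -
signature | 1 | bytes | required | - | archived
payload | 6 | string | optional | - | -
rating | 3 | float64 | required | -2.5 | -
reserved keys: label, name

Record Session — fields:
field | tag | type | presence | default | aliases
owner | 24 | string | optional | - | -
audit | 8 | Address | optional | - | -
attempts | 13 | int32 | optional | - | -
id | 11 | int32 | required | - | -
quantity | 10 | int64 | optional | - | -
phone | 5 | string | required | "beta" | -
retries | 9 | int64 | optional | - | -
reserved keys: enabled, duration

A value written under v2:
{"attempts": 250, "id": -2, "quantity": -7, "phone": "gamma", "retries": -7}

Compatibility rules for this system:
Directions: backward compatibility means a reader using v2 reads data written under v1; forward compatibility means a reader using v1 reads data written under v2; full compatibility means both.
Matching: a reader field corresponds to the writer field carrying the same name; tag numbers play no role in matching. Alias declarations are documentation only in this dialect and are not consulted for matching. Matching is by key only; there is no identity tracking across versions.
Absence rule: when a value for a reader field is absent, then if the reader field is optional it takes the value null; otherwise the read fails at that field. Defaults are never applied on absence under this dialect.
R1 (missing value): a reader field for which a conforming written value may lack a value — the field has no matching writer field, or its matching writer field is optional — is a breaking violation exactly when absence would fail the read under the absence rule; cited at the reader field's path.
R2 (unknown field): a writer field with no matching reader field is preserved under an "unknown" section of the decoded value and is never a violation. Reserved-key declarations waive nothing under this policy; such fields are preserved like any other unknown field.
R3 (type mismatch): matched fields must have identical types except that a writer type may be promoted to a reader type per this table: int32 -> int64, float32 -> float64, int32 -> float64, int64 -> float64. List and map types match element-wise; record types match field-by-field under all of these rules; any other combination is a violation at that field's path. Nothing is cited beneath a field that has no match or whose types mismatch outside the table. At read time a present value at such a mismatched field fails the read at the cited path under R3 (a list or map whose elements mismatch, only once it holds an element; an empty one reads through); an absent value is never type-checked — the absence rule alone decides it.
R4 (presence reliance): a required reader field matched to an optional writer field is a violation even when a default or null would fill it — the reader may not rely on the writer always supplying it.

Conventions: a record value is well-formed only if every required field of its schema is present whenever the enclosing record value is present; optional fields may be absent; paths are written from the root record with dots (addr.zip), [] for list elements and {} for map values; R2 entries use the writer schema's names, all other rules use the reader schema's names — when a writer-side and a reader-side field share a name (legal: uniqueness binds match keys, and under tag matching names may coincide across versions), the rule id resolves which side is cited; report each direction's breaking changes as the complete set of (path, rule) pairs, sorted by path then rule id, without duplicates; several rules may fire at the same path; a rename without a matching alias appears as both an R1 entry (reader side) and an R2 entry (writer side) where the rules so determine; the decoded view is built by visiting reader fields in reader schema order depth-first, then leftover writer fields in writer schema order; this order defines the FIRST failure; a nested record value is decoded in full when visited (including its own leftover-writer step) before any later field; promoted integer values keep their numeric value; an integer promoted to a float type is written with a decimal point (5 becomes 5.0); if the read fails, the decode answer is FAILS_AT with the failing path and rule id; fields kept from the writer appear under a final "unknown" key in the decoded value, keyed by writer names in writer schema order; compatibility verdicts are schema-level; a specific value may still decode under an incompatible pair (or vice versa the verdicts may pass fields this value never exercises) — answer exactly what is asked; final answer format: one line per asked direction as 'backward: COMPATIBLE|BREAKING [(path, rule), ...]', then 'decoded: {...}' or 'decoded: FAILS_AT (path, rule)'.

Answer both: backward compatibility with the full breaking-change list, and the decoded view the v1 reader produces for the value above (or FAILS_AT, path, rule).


backward: BREAKING [(audit.payload, R3)]; decoded: {"audit": null, "attempts": 250, "id": -2, "quantity": -7, "phone": "gamma", "retries": -7}

in Session below, arrows point writer -> reader
backward for Session (reader v2, writer v1):
  owner has no writer counterpart
  audit <- audit (Address -> Address, writer optional)
  attempts <- attempts (int32 -> int32, writer optional)
  id <- id (int32 -> int32, writer required)
  quantity <- quantity (int64 -> int64, writer optional)
  phone <- phone (string -> string, writer required)
  retries <- retries (int64 -> int64, writer optional)
  audit.country <- audit.country (string -> string, writer required)
  audit.signature <- audit.signature (bytes -> bytes, writer required)
  audit.payload <- audit.payload (bytes -> string, writer optional)
  audit.rating <- audit.rating (float64 -> float64, writer required)
  violation R3 at audit.payload
  => 1 violation(s): backward is BREAKING for Session
decode (reader v1):
  audit := null (missing; optional => null)
  attempts := 250
  id := -2
  quantity := -7
  phone := "gamma"
  retries := -7
  => decoded: {"audit": null, "attempts": 250, "id": -2, "quantity": -7, "phone": "gamma", "retries": -7}
ruling out the remaining Session differences:
  added field owner to record Session: optional string, tag 24 (in v2 it sits immediately before audit) -> no rule fires on it in Session's dialect; the asked verdict holds


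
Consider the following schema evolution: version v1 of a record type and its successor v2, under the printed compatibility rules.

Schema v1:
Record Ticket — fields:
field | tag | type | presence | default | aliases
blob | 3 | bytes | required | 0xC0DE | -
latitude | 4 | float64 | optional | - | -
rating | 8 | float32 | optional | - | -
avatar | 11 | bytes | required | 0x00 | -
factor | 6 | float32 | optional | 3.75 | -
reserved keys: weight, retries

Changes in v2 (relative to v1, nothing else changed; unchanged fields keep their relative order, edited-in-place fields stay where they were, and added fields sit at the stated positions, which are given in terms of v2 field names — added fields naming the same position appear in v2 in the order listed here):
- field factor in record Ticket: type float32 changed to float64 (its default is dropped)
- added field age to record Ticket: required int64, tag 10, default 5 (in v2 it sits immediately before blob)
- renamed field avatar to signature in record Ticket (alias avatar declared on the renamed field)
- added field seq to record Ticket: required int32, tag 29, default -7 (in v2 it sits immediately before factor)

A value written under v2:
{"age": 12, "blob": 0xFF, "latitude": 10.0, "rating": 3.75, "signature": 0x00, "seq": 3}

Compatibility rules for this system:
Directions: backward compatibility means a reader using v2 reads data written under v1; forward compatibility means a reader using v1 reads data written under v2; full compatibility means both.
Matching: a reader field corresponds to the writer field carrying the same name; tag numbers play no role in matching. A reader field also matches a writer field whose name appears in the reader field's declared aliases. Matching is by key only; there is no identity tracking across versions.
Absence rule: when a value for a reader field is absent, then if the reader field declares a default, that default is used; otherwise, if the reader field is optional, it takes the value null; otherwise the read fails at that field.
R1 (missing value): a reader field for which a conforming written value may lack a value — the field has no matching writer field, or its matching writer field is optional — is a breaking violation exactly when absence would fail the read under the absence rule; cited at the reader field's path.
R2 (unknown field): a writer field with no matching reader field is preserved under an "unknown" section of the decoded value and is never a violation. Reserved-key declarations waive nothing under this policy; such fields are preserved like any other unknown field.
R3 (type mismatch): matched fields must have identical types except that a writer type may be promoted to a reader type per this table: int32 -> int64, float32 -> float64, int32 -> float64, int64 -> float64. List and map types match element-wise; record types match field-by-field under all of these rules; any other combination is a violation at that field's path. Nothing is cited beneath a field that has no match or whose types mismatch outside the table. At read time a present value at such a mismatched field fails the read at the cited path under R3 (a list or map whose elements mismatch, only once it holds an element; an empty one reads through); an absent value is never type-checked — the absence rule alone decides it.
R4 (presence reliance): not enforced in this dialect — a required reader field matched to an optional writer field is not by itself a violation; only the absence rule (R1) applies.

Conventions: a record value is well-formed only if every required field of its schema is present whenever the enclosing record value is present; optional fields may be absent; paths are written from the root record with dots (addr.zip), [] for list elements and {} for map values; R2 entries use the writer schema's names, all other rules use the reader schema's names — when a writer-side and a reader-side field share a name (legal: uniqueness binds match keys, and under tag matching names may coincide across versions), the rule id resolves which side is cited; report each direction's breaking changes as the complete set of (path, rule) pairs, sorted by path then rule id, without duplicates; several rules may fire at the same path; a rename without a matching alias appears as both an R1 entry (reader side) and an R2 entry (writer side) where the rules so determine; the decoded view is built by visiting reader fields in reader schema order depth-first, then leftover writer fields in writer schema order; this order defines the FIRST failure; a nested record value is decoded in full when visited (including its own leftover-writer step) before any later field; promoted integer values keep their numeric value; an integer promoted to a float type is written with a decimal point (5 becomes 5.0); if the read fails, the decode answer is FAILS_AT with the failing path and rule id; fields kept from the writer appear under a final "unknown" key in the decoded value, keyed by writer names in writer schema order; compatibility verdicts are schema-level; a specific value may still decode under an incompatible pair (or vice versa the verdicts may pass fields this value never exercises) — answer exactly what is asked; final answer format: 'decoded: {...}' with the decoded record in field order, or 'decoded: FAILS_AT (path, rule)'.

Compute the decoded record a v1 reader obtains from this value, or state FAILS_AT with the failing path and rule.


decoded: {"blob": 0xFF, "latitude": 10.0, "rating": 3.75, "avatar": 0x00, "factor": 3.75, "unknown": {"age": 12, "signature": 0x00, "seq": 3}}

arrows below run writer -> reader for Ticket
decode (reader v1):
  blob := 0xFF
  latitude := 10.0
  rating := 3.75
  avatar := 0x00 (no value, default fills)
  factor := 3.75 (no value, default fills)
  writer age: kept under "unknown"
  writer signature: kept under "unknown"
  writer seq: kept under "unknown"
  => decoded: {"blob": 0xFF, "latitude": 10.0, "rating": 3.75, "avatar": 0x00, "factor": 3.75, "unknown": {"age": 12, "signature": 0x00, "seq": 3}}
the other Ticket changes do not affect what is asked:
  field factor in record Ticket: type float32 changed to float64 (its default is dropped) -> matters for Ticket compatibility verdicts, not for this value's decode


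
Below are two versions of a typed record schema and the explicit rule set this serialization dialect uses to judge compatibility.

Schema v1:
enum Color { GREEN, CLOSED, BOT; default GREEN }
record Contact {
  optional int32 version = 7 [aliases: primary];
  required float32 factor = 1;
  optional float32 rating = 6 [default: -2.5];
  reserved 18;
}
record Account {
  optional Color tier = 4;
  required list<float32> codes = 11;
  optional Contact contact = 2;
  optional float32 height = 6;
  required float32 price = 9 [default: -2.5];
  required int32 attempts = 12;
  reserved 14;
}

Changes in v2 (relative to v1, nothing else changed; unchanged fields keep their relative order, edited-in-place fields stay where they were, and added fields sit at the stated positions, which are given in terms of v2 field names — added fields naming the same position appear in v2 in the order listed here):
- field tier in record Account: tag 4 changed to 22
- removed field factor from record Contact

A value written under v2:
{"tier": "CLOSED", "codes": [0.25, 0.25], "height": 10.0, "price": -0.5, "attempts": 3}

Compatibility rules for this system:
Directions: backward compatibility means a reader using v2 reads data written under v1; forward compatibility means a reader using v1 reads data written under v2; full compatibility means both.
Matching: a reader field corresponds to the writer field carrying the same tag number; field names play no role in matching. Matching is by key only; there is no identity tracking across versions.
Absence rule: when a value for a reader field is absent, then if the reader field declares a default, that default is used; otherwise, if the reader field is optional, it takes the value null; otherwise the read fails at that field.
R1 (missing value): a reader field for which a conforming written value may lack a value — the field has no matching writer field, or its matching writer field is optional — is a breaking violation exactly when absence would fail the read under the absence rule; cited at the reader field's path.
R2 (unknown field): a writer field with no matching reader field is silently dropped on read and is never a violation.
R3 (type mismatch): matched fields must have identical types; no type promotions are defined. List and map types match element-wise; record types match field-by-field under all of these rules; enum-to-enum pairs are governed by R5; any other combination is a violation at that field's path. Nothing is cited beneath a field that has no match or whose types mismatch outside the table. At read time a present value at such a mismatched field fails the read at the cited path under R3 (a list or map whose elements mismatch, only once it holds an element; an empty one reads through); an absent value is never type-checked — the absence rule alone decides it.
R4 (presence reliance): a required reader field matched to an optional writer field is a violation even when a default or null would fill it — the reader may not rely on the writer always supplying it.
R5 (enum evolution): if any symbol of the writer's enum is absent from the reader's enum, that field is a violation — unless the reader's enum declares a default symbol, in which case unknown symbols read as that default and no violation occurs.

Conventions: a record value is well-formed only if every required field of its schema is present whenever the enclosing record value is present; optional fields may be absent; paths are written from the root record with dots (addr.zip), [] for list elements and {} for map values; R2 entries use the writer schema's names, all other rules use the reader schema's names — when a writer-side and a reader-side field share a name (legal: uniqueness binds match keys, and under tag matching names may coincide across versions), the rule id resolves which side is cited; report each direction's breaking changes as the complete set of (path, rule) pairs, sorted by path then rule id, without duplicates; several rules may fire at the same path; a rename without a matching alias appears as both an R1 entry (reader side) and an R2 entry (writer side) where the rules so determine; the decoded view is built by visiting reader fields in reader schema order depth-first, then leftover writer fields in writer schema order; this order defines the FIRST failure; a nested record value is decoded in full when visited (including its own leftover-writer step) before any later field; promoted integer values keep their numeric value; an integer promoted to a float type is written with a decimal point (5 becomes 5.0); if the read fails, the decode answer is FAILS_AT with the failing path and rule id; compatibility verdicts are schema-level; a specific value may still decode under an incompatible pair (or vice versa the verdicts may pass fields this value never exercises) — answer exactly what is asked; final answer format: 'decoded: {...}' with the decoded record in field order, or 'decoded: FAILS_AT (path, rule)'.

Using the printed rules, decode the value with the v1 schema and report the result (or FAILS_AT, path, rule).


decoded: {"tier": null, "codes": [0.25, 0.25], "contact": null, "height": 10.0, "price": -0.5, "attempts": 3}

each type pair in Account: writer, then reader
decode walk for Account under reader schema v1:
  tier := null (absent, optional -> null)
  codes := [0.25, 0.25]
  contact := null (absent, optional -> null)
  height := 10.0
  price := -0.5
  attempts := 3
  writer tier: unknown -> dropped
  => decoded: {"tier": null, "codes": [0.25, 0.25], "contact": null, "height": 10.0, "price": -0.5, "attempts": 3}
diffs on Account not affecting the asked answer:
  removed field factor from record Contact -> shifts the Account verdicts, not this decode


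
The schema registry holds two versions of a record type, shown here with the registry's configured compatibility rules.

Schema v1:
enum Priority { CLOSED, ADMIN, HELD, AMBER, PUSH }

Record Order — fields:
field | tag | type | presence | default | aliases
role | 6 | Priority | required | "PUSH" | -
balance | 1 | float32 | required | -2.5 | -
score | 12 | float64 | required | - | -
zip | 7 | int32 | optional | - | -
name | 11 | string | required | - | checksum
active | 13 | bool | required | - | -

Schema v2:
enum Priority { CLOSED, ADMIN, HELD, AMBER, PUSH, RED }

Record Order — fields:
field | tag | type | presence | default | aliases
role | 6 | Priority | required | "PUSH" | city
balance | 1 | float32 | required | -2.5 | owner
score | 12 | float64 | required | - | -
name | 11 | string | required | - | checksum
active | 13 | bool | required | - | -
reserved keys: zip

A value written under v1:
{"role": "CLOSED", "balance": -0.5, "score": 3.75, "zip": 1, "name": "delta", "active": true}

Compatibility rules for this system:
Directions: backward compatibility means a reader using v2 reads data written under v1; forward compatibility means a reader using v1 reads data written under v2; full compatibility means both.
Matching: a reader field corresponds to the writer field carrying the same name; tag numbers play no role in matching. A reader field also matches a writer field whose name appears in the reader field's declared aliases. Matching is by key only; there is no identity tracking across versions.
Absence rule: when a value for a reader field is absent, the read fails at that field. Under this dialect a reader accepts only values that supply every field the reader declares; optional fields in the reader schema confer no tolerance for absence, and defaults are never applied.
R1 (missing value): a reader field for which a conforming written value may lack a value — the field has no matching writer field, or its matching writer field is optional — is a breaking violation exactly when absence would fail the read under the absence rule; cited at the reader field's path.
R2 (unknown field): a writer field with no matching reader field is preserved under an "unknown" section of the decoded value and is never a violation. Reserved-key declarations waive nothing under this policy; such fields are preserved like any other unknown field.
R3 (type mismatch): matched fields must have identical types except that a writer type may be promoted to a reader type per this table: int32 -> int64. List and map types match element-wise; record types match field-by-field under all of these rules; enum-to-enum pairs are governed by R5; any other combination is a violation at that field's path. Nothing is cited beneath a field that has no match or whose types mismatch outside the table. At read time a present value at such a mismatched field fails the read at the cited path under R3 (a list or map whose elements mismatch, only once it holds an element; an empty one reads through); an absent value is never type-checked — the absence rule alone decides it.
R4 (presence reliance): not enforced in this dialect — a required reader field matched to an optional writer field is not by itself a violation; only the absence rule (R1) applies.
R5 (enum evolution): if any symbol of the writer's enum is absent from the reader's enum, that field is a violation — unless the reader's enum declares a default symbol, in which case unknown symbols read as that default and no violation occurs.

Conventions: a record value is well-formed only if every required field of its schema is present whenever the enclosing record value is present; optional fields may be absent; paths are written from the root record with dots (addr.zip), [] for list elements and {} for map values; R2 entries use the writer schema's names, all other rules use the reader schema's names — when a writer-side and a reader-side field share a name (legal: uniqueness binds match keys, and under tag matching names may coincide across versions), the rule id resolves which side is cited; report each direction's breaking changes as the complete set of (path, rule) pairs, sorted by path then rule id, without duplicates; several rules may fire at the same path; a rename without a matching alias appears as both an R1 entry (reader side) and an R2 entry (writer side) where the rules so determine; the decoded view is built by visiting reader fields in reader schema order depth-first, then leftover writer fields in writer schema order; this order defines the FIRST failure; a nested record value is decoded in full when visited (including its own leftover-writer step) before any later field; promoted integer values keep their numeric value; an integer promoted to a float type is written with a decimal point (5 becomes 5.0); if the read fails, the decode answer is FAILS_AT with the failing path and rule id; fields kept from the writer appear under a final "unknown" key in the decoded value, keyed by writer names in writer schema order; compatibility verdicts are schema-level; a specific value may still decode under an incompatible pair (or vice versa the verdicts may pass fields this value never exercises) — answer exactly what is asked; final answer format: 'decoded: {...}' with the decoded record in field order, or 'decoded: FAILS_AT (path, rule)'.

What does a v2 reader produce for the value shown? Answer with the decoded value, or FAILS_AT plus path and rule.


decoded: {"role": "CLOSED", "balance": -0.5, "score": 3.75, "name": "delta", "active": true, "unknown": {"zip": 1}}

in Order below, arrows point writer -> reader
decoding the Order value with the v2 reader:
  role := "CLOSED"
  balance := -0.5
  score := 3.75
  name := "delta"
  active := true
  writer zip: kept under "unknown"
  => decoded: {"role": "CLOSED", "balance": -0.5, "score": 3.75, "name": "delta", "active": true, "unknown": {"zip": 1}}
the rest of the Order diff is inert for this question:
  enum Priority (field role in record Order): symbol RED added -> a verdict-level change on Order — the shown value reads the same


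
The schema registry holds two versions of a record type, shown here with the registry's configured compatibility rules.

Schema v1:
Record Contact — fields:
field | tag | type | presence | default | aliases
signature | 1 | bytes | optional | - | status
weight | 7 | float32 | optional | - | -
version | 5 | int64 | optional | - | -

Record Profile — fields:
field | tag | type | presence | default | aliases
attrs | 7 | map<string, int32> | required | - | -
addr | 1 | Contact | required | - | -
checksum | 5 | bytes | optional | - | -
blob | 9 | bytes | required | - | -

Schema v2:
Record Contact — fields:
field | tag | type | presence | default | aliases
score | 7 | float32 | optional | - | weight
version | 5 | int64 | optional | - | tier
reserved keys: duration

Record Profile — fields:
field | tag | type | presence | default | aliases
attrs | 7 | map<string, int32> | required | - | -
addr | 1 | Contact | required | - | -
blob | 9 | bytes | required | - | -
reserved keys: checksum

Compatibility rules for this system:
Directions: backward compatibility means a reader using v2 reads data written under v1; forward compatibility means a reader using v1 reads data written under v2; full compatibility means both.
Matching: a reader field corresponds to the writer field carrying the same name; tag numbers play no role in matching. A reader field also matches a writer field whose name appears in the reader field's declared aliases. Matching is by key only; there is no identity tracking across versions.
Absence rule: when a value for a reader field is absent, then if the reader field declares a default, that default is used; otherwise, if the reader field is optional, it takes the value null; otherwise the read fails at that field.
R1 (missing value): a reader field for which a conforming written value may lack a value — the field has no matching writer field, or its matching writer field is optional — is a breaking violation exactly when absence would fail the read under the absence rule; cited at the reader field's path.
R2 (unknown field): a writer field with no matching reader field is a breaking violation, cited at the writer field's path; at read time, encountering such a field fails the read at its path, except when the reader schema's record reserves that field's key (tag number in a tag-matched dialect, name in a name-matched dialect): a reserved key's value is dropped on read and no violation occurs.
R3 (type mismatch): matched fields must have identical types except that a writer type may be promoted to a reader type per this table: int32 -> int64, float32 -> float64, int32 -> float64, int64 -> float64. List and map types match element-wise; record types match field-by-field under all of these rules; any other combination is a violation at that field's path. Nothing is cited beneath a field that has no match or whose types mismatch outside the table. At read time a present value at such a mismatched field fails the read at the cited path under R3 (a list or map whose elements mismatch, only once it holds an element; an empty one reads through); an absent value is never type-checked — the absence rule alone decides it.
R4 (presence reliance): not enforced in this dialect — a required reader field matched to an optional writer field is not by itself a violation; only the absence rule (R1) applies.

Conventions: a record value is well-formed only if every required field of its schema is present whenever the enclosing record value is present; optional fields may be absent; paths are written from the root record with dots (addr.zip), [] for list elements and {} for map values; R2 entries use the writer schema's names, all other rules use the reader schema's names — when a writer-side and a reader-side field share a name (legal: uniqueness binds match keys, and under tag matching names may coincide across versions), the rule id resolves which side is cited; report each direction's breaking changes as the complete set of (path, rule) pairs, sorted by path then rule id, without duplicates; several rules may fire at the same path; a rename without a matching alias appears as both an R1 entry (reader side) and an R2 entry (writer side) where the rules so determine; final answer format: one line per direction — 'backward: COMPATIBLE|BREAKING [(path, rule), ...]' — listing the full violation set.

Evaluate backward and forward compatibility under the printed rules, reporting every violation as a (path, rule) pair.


the writer's type comes first in each Profile pair
backward pass over Profile, reader schema v2, writer schema v1:
  writer required, map<string, int32> -> map<string, int32>: reader attrs maps from writer attrs
  writer required, Contact -> Contact: reader addr maps from writer addr
  writer required, bytes -> bytes: reader blob maps from writer blob
  leftover writer field: checksum
  writer optional, float32 -> float32: reader addr.score maps from writer addr.weight
  writer optional, int64 -> int64: reader addr.version maps from writer addr.version
  leftover writer field: addr.signature
  breaking: (addr.signature, R2)
  backward on Profile therefore BREAKING (1)
forward pass over Profile, reader schema v1, writer schema v2:
  writer required, map<string, int32> -> map<string, int32>: reader attrs maps from writer attrs
  writer required, Contact -> Contact: reader addr maps from writer addr
  checksum has no writer counterpart
  writer required, bytes -> bytes: reader blob maps from writer blob
  addr.signature has no writer counterpart
  addr.weight has no writer counterpart
  writer optional, int64 -> int64: reader addr.version maps from writer addr.version
  leftover writer field: addr.score
  breaking: (addr.score, R2)
  forward on Profile therefore BREAKING (1)

backward: BREAKING [(addr.signature, R2)]; forward: BREAKING [(addr.score, R2)]
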